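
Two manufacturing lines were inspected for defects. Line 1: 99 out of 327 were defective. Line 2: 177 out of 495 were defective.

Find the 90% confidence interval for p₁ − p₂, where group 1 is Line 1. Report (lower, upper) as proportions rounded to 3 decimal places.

(-0.110, 0.000)

First, p̂₁ = 99/327 = 0.3028; p̂₂ = 177/495 = 0.3576.
The two standard errors are √(0.3028×0.6972/327) = 0.02541 and √(0.3576×0.6424/495) = 0.02154.
Because the samples are independent, SE_diff = √(0.02541² + 0.02154²) = 0.03331.
Using z* = 1.645 for 90%, ME = 1.645 × 0.03331 = 0.05479.
p̂₁ − p̂₂ = -0.0548; interval -0.0548 ± 0.05479 gives (-0.110, 0.000).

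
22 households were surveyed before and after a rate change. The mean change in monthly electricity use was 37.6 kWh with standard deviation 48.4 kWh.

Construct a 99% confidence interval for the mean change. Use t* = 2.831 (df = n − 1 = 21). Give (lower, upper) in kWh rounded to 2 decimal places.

(8.39, 66.81)

This is a matched-pairs design, so SE = s_d/√n = 48.4/√22 = 10.3189.
Margin = 2.831 × 10.3189 = 29.2128; the interval is 37.6 ± 29.2128 = (8.39, 66.81).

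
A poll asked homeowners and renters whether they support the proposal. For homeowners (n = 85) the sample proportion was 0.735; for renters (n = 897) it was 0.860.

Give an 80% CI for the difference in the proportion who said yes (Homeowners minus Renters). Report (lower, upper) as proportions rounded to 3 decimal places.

SE₁ = √(p̂₁(1−p̂₁)/n₁) = √(0.7350·0.2650/85) = 0.04787; SE₂ = √(0.8600·0.1400/897) = 0.01159.
Independent samples: SE of the difference = √(SE₁² + SE₂²) = √(0.0022915369 + 0.0001343281) = 0.04925.
z* for 80% confidence is 1.282, so the margin of error is 1.282 × 0.04925 = 0.06314.
Point estimate p̂₁ − p̂₂ = 0.7350 − 0.8600 = -0.1250.
-0.1250 ± 0.06314 → (-0.188, -0.062).

(-0.188, -0.062)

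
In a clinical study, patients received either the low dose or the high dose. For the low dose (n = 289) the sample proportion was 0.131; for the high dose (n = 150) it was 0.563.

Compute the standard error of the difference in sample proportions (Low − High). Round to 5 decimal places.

0.04510

SE₁ = √(p̂₁(1−p̂₁)/n₁) = √(0.1310·0.8690/289) = 0.01985; SE₂ = √(0.5630·0.4370/150) = 0.04050.
Independent samples: SE of the difference = √(SE₁² + SE₂²) = √(0.0003940225 + 0.00164025) = 0.04510.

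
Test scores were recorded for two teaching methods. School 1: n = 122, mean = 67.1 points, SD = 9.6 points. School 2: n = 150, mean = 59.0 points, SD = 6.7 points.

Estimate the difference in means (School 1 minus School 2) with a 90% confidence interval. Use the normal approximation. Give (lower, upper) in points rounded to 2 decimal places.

Standard errors of each mean: 9.6/√122 = 0.8691 and 6.7/√150 = 0.5471.
SE(x̄₁ − x̄₂) = √(0.8691² + 0.5471²) = 1.0270 for independent samples with unequal variances.
With z* = 1.645, the margin is 1.645 × 1.0270 = 1.6894.
x̄₁ − x̄₂ = 67.1 − 59.0 = 8.1000; the interval is 8.1000 ± 1.6894 = (6.41, 9.79).

(6.41, 9.79)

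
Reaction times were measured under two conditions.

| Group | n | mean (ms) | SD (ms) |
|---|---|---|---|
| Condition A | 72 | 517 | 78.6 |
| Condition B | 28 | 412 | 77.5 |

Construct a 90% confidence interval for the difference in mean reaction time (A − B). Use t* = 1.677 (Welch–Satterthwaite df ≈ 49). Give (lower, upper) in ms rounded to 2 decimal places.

(75.94, 134.06)

Standard errors of each mean: 78.6/√72 = 9.2631 and 77.5/√28 = 14.6461.
SE(x̄₁ − x̄₂) = √(9.2631² + 14.6461²) = 17.3295 for independent samples with unequal variances.
With t* = 1.677, the margin is 1.677 × 17.3295 = 29.0616.
x̄₁ − x̄₂ = 517 − 412 = 105.0000; the interval is 105.0000 ± 29.0616 = (75.94, 134.06).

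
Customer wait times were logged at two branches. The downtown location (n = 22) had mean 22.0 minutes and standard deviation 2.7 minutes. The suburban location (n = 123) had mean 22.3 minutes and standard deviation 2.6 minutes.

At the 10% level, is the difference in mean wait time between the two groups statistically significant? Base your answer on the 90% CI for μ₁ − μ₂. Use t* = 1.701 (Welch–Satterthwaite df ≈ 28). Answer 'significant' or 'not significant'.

SE₁ = s₁/√n₁ = 2.7/√22 = 0.5756; SE₂ = 2.6/√123 = 0.2344.
Independent samples, unequal variances: SE_diff = √(SE₁² + SE₂²) = √(0.33131536 + 0.05494336) = 0.6215.
t* = 1.701, so margin of error = 1.701 × 0.6215 = 1.0572.
Difference in means = 22.0 − 22.3 = -0.3000.
-0.3000 ± 1.0572 → (-1.3572, 0.7572).
The interval (-1.3572, 0.7572) contains 0, so the difference is not significant.

not significant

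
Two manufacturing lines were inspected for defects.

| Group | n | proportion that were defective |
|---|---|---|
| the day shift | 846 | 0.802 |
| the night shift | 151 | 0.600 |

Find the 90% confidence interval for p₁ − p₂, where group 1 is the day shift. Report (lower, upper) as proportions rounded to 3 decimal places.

(0.133, 0.271)

Each SE is √(p̂(1−p̂)/n): √(0.8020·0.1980/846) = 0.01370 and √(0.6000·0.4000/151) = 0.03987.
SE(p̂₁ − p̂₂) = √(SE₁² + SE₂²) = √(0.00018769 + 0.0015896169) = 0.04216, since the two samples are independent.
At 90% confidence z* = 1.645; margin = 1.645 × 0.04216 = 0.06935.
The difference is 0.8020 − 0.6000 = 0.2020, so the interval is 0.2020 ± 0.06935 = (0.133, 0.271).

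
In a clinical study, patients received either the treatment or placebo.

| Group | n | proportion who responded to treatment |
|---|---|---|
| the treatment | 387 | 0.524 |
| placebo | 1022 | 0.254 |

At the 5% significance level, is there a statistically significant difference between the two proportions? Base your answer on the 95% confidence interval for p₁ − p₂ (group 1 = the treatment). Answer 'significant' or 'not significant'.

The two standard errors are √(0.5240×0.4760/387) = 0.02539 and √(0.2540×0.7460/1022) = 0.01362.
Because the samples are independent, SE_diff = √(0.02539² + 0.01362²) = 0.02881.
Using z* = 1.960 for 95%, ME = 1.960 × 0.02881 = 0.05647.
p̂₁ − p̂₂ = 0.2700; interval 0.2700 ± 0.05647 gives (0.21353, 0.32647).
The interval (0.21353, 0.32647) does not contain 0, so the difference is significant.

significant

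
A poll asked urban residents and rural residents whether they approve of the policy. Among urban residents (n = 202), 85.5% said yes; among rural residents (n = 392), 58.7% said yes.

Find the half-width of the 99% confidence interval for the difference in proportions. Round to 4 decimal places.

0.0904

SE₁ = √(p̂₁(1−p̂₁)/n₁) = √(0.8550·0.1450/202) = 0.02477; SE₂ = √(0.5870·0.4130/392) = 0.02487.
Independent samples: SE of the difference = √(SE₁² + SE₂²) = √(0.0006135529 + 0.0006185169) = 0.03510.
z* for 99% confidence is 2.576, so the margin of error is 2.576 × 0.03510 = 0.09042.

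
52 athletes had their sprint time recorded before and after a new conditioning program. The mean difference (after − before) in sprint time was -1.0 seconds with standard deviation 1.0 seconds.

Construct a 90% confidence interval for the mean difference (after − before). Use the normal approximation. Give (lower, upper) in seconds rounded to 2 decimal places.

This is a matched-pairs design, so SE = s_d/√n = 1.0/√52 = 0.1387.
Margin = 1.645 × 0.1387 = 0.2282; the interval is -1.0 ± 0.2282 = (-1.23, -0.77).

(-1.23, -0.77)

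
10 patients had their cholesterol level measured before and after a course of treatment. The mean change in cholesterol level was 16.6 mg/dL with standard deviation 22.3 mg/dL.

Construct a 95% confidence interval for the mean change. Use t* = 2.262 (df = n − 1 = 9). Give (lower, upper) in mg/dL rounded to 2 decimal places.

This is a matched-pairs design, so SE = s_d/√n = 22.3/√10 = 7.0519.
Margin = 2.262 × 7.0519 = 15.9514; the interval is 16.6 ± 15.9514 = (0.65, 32.55).

(0.65, 32.55)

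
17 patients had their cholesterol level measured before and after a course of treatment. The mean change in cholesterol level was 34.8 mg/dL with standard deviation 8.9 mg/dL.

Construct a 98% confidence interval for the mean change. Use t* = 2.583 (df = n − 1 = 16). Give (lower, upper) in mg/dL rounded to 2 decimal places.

Paired design: SE = s_d/√n = 8.9/√17 = 2.1586.
t* = 2.583; margin of error = 2.583 × 2.1586 = 5.5757.
34.8 ± 5.5757 → (29.22, 40.38).

(29.22, 40.38)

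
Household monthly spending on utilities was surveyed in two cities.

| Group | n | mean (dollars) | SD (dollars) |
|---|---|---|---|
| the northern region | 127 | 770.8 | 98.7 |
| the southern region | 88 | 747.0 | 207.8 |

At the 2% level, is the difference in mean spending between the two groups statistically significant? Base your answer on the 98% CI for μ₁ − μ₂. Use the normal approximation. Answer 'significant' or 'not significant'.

not significant

SE₁ = s₁/√n₁ = 98.7/√127 = 8.7582; SE₂ = 207.8/√88 = 22.1516.
Independent samples, unequal variances: SE_diff = √(SE₁² + SE₂²) = √(76.70606724 + 490.69338256) = 23.8201.
z* = 2.326, so margin of error = 2.326 × 23.8201 = 55.4056.
Difference in means = 770.8 − 747.0 = 23.8000.
23.8000 ± 55.4056 → (-31.6056, 79.2056).
The interval (-31.6056, 79.2056) contains 0, so the difference is not significant.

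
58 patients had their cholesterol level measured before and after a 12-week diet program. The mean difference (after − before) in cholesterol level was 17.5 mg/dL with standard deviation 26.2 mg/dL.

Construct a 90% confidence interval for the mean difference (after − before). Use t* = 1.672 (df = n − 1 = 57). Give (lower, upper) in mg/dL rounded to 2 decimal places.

This is a matched-pairs design, so SE = s_d/√n = 26.2/√58 = 3.4402.
Margin = 1.672 × 3.4402 = 5.7520; the interval is 17.5 ± 5.7520 = (11.75, 23.25).

(11.75, 23.25)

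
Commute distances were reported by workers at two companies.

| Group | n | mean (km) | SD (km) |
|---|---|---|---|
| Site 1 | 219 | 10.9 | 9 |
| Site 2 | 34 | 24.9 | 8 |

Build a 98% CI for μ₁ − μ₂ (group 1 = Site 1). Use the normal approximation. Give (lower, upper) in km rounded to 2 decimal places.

(-17.49, -10.51)

Standard errors of each mean: 9/√219 = 0.6082 and 8/√34 = 1.3720.
SE(x̄₁ − x̄₂) = √(0.6082² + 1.3720²) = 1.5008 for independent samples with unequal variances.
With z* = 2.326, the margin is 2.326 × 1.5008 = 3.4909.
x̄₁ − x̄₂ = 10.9 − 24.9 = -14.0000; the interval is -14.0000 ± 3.4909 = (-17.49, -10.51).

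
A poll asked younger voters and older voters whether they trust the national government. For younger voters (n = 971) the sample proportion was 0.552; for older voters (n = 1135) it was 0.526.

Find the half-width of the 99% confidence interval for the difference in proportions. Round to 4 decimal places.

Each SE is √(p̂(1−p̂)/n): √(0.5520·0.4480/971) = 0.01596 and √(0.5260·0.4740/1135) = 0.01482.
SE(p̂₁ − p̂₂) = √(SE₁² + SE₂²) = √(0.0002547216 + 0.0002196324) = 0.02178, since the two samples are independent.
At 99% confidence z* = 2.576; margin = 2.576 × 0.02178 = 0.05611.

0.0561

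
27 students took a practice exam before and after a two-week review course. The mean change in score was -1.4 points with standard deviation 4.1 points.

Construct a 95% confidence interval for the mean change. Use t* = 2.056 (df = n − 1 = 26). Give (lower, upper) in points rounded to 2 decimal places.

Paired design: SE = s_d/√n = 4.1/√27 = 0.7890.
t* = 2.056; margin of error = 2.056 × 0.7890 = 1.6222.
-1.4 ± 1.6222 → (-3.02, 0.22).

(-3.02, 0.22)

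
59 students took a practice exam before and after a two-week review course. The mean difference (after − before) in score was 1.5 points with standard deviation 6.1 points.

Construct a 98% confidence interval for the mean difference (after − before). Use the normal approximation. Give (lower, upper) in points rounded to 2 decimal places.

(-0.35, 3.35)

This is a matched-pairs design, so SE = s_d/√n = 6.1/√59 = 0.7942.
Margin = 2.326 × 0.7942 = 1.8473; the interval is 1.5 ± 1.8473 = (-0.35, 3.35).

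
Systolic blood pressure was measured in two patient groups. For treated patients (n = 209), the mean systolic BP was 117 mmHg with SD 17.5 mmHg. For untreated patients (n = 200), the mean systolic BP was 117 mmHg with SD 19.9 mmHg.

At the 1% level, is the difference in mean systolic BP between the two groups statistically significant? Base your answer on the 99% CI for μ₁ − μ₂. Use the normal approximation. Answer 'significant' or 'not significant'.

SE₁ = s₁/√n₁ = 17.5/√209 = 1.2105; SE₂ = 19.9/√200 = 1.4071.
Independent samples, unequal variances: SE_diff = √(SE₁² + SE₂²) = √(1.46531025 + 1.97993041) = 1.8561.
z* = 2.576, so margin of error = 2.576 × 1.8561 = 4.7813.
Difference in means = 117 − 117 = 0.0000.
0.0000 ± 4.7813 → (-4.7813, 4.7813).
The interval (-4.7813, 4.7813) contains 0, so the difference is not significant.

not significant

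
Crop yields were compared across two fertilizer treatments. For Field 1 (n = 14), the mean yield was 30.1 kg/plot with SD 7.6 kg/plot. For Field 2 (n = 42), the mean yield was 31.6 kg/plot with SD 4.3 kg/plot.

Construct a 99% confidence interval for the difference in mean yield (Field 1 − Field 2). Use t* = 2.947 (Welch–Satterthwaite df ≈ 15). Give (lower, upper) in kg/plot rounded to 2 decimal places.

(-7.80, 4.80)

Standard errors of each mean: 7.6/√14 = 2.0312 and 4.3/√42 = 0.6635.
SE(x̄₁ − x̄₂) = √(2.0312² + 0.6635²) = 2.1368 for independent samples with unequal variances.
With t* = 2.947, the margin is 2.947 × 2.1368 = 6.2971.
x̄₁ − x̄₂ = 30.1 − 31.6 = -1.5000; the interval is -1.5000 ± 6.2971 = (-7.80, 4.80).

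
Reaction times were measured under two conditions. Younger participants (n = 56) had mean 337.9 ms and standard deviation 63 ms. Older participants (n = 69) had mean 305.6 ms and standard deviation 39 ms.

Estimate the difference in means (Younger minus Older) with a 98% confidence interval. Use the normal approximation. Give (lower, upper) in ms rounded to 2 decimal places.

(9.88, 54.72)

Standard errors of each mean: 63/√56 = 8.4187 and 39/√69 = 4.6950.
SE(x̄₁ − x̄₂) = √(8.4187² + 4.6950²) = 9.6394 for independent samples with unequal variances.
With z* = 2.326, the margin is 2.326 × 9.6394 = 22.4212.
x̄₁ − x̄₂ = 337.9 − 305.6 = 32.3000; the interval is 32.3000 ± 22.4212 = (9.88, 54.72).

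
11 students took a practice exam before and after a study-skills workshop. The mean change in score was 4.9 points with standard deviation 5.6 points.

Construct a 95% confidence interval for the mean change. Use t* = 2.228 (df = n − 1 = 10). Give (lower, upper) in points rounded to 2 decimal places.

This is a matched-pairs design, so SE = s_d/√n = 5.6/√11 = 1.6885.
Margin = 2.228 × 1.6885 = 3.7620; the interval is 4.9 ± 3.7620 = (1.14, 8.66).

(1.14, 8.66)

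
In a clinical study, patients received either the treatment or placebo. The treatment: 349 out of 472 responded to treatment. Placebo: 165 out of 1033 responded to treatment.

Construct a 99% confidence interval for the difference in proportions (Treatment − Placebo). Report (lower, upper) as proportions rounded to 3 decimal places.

(0.520, 0.639)

Sample proportions: 349/472 = 0.7394, 165/1033 = 0.1597.
Each SE is √(p̂(1−p̂)/n): √(0.7394·0.2606/472) = 0.02020 and √(0.1597·0.8403/1033) = 0.01140.
SE(p̂₁ − p̂₂) = √(SE₁² + SE₂²) = √(0.00040804 + 0.00012996) = 0.02319, since the two samples are independent.
At 99% confidence z* = 2.576; margin = 2.576 × 0.02319 = 0.05974.
The difference is 0.7394 − 0.1597 = 0.5797, so the interval is 0.5797 ± 0.05974 = (0.520, 0.639).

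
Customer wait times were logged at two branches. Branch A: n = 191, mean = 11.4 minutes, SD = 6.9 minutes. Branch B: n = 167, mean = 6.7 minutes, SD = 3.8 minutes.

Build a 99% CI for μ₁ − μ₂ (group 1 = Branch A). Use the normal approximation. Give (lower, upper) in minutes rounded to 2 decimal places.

(3.21, 6.19)

Standard errors of each mean: 6.9/√191 = 0.4993 and 3.8/√167 = 0.2941.
SE(x̄₁ − x̄₂) = √(0.4993² + 0.2941²) = 0.5795 for independent samples with unequal variances.
With z* = 2.576, the margin is 2.576 × 0.5795 = 1.4928.
x̄₁ − x̄₂ = 11.4 − 6.7 = 4.7000; the interval is 4.7000 ± 1.4928 = (3.21, 6.19).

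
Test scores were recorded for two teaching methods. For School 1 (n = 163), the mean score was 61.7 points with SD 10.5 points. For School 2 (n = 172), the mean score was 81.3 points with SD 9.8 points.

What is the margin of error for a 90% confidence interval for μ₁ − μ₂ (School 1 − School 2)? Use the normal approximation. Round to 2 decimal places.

1.83

Per-group SEs: s₁/√n₁ = 10.5/√163 = 0.8224, s₂/√n₂ = 9.8/√172 = 0.7472.
Unpooled SE of the difference: √(0.67634176 + 0.55830784) = 1.1111.
Margin of error = z* · SE = 1.645 × 1.1111 = 1.8278.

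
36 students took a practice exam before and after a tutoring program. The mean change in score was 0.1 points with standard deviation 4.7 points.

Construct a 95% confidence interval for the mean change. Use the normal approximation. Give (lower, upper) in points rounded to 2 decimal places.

Paired design: SE = s_d/√n = 4.7/√36 = 0.7833.
z* = 1.960; margin of error = 1.960 × 0.7833 = 1.5353.
0.1 ± 1.5353 → (-1.44, 1.64).

(-1.44, 1.64)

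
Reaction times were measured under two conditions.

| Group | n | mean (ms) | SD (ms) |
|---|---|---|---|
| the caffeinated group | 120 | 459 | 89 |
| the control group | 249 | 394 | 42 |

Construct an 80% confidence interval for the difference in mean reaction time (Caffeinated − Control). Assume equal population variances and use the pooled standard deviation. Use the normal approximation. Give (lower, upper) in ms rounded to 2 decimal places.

(56.26, 73.74)

s_p = √[((n₁−1)s₁² + (n₂−1)s₂²)/(n₁+n₂−2)] = √[(119·89² + 248·42²)/367] = 61.3222.
SE = 61.3222·√(1/120 + 1/249) = 6.8146.
With z* = 1.282, margin = 1.282 × 6.8146 = 8.7363.
x̄₁ − x̄₂ = 459 − 394 = 65.0000; interval 65.0000 ± 8.7363 = (56.26, 73.74).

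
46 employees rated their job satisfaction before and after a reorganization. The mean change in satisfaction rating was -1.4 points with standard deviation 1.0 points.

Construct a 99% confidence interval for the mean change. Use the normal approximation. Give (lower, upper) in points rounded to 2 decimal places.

Paired design: SE = s_d/√n = 1.0/√46 = 0.1474.
z* = 2.576; margin of error = 2.576 × 0.1474 = 0.3797.
-1.4 ± 0.3797 → (-1.78, -1.02).

(-1.78, -1.02)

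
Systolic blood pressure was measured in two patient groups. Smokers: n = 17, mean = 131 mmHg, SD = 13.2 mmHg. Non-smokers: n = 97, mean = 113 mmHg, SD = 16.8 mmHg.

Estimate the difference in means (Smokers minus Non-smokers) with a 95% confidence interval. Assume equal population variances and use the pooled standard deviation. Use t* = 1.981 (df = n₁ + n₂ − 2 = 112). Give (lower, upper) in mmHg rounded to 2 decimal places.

Pooled variance s_p² = [16·13.2² + 96·16.8²] / (17+97−2) = 266.8114, so s_p = 16.3344.
SE_diff = s_p·√(1/n₁ + 1/n₂) = 16.3344·√(1/17 + 1/97) = 4.2948.
t* = 1.981; margin = 1.981 × 4.2948 = 8.5080.
Difference = 131 − 113 = 18.0000.
18.0000 ± 8.5080 → (9.49, 26.51).

(9.49, 26.51)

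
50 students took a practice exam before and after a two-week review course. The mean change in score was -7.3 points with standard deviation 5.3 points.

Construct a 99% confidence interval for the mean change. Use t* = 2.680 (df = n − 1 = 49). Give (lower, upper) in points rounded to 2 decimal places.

Paired design: SE = s_d/√n = 5.3/√50 = 0.7495.
t* = 2.680; margin of error = 2.680 × 0.7495 = 2.0087.
-7.3 ± 2.0087 → (-9.31, -5.29).

(-9.31, -5.29)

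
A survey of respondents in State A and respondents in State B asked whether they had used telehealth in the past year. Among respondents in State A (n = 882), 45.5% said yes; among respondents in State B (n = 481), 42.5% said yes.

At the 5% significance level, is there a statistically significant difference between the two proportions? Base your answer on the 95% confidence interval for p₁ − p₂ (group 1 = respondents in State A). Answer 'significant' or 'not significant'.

Each SE is √(p̂(1−p̂)/n): √(0.4550·0.5450/882) = 0.01677 and √(0.4250·0.5750/481) = 0.02254.
SE(p̂₁ − p̂₂) = √(SE₁² + SE₂²) = √(0.0002812329 + 0.0005080516) = 0.02809, since the two samples are independent.
At 95% confidence z* = 1.960; margin = 1.960 × 0.02809 = 0.05506.
The difference is 0.4550 − 0.4250 = 0.0300, so the interval is 0.0300 ± 0.05506 = (-0.02506, 0.08506).
The interval (-0.02506, 0.08506) contains 0, so the difference is not significant.

not significant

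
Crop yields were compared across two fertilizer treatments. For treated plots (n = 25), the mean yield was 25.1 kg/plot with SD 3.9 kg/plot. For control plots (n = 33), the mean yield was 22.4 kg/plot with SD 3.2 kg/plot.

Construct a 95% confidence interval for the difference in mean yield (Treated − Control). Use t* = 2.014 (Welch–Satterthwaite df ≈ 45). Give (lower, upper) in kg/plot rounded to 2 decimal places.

(0.77, 4.63)

Per-group SEs: s₁/√n₁ = 3.9/√25 = 0.7800, s₂/√n₂ = 3.2/√33 = 0.5570.
Unpooled SE of the difference: √(0.6084 + 0.310249) = 0.9585.
Margin of error = t* · SE = 2.014 × 0.9585 = 1.9304.
x̄₁ − x̄₂ = 25.1 − 22.4 = 2.7000.
CI: 2.7000 ± 1.9304 = (0.77, 4.63).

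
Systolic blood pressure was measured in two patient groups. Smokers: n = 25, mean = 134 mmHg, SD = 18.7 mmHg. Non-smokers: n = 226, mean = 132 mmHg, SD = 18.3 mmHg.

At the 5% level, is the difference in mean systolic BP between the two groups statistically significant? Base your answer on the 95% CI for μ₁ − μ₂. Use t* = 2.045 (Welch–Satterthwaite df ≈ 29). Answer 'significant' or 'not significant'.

not significant

Per-group SEs: s₁/√n₁ = 18.7/√25 = 3.7400, s₂/√n₂ = 18.3/√226 = 1.2173.
Unpooled SE of the difference: √(13.9876 + 1.48181929) = 3.9331.
Margin of error = t* · SE = 2.045 × 3.9331 = 8.0432.
x̄₁ − x̄₂ = 134 − 132 = 2.0000.
CI: 2.0000 ± 8.0432 = (-6.0432, 10.0432).
The interval (-6.0432, 10.0432) contains 0, so the difference is not significant.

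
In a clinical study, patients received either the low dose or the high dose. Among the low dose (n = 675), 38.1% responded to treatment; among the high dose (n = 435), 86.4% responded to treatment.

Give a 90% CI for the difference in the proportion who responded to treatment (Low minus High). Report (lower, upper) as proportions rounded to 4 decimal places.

The two standard errors are √(0.3810×0.6190/675) = 0.01869 and √(0.8640×0.1360/435) = 0.01644.
Because the samples are independent, SE_diff = √(0.01869² + 0.01644²) = 0.02489.
Using z* = 1.645 for 90%, ME = 1.645 × 0.02489 = 0.04094.
p̂₁ − p̂₂ = -0.4830; interval -0.4830 ± 0.04094 gives (-0.5239, -0.4421).

(-0.5239, -0.4421)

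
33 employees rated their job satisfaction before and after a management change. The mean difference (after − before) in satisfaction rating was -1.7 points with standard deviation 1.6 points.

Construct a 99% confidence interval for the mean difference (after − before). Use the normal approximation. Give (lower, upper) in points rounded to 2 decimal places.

This is a matched-pairs design, so SE = s_d/√n = 1.6/√33 = 0.2785.
Margin = 2.576 × 0.2785 = 0.7174; the interval is -1.7 ± 0.7174 = (-2.42, -0.98).

(-2.42, -0.98)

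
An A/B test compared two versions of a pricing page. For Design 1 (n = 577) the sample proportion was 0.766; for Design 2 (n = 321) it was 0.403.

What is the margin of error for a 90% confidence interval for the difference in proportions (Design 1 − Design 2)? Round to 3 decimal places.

0.054

Each SE is √(p̂(1−p̂)/n): √(0.7660·0.2340/577) = 0.01763 and √(0.4030·0.5970/321) = 0.02738.
SE(p̂₁ − p̂₂) = √(SE₁² + SE₂²) = √(0.0003108169 + 0.0007496644) = 0.03257, since the two samples are independent.
At 90% confidence z* = 1.645; margin = 1.645 × 0.03257 = 0.05358.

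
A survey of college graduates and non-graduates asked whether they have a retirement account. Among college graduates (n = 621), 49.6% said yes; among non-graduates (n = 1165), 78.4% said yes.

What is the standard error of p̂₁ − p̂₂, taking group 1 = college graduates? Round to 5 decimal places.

SE₁ = √(p̂₁(1−p̂₁)/n₁) = √(0.4960·0.5040/621) = 0.02006; SE₂ = √(0.7840·0.2160/1165) = 0.01206.
Independent samples: SE of the difference = √(SE₁² + SE₂²) = √(0.0004024036 + 0.0001454436) = 0.02341.

0.02341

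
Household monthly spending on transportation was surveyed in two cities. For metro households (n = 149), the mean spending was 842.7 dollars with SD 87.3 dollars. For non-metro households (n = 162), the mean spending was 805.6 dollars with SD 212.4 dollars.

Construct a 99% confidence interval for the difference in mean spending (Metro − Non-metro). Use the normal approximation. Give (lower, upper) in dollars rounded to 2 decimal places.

Per-group SEs: s₁/√n₁ = 87.3/√149 = 7.1519, s₂/√n₂ = 212.4/√162 = 16.6877.
Unpooled SE of the difference: √(51.14967361 + 278.47933129) = 18.1557.
Margin of error = z* · SE = 2.576 × 18.1557 = 46.7691.
x̄₁ − x̄₂ = 842.7 − 805.6 = 37.1000.
CI: 37.1000 ± 46.7691 = (-9.67, 83.87).

(-9.67, 83.87)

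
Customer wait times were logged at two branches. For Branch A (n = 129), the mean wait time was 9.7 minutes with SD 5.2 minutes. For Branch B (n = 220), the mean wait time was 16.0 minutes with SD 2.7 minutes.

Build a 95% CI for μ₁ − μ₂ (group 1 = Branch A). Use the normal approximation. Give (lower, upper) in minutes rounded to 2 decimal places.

(-7.27, -5.33)

Standard errors of each mean: 5.2/√129 = 0.4578 and 2.7/√220 = 0.1820.
SE(x̄₁ − x̄₂) = √(0.4578² + 0.1820²) = 0.4927 for independent samples with unequal variances.
With z* = 1.960, the margin is 1.960 × 0.4927 = 0.9657.
x̄₁ − x̄₂ = 9.7 − 16.0 = -6.3000; the interval is -6.3000 ± 0.9657 = (-7.27, -5.33).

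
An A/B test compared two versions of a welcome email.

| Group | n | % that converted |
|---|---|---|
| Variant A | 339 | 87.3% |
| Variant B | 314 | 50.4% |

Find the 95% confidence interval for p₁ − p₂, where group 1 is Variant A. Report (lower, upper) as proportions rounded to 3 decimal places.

(0.303, 0.435)

SE₁ = √(p̂₁(1−p̂₁)/n₁) = √(0.8730·0.1270/339) = 0.01808; SE₂ = √(0.5040·0.4960/314) = 0.02822.
Independent samples: SE of the difference = √(SE₁² + SE₂²) = √(0.0003268864 + 0.0007963684) = 0.03351.
z* for 95% confidence is 1.960, so the margin of error is 1.960 × 0.03351 = 0.06568.
Point estimate p̂₁ − p̂₂ = 0.8730 − 0.5040 = 0.3690.
0.3690 ± 0.06568 → (0.303, 0.435).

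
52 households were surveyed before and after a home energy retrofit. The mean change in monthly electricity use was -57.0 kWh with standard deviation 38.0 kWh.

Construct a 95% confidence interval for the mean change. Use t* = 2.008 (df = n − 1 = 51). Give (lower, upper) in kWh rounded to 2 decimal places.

Paired design: SE = s_d/√n = 38.0/√52 = 5.2697.
t* = 2.008; margin of error = 2.008 × 5.2697 = 10.5816.
-57.0 ± 10.5816 → (-67.58, -46.42).

(-67.58, -46.42)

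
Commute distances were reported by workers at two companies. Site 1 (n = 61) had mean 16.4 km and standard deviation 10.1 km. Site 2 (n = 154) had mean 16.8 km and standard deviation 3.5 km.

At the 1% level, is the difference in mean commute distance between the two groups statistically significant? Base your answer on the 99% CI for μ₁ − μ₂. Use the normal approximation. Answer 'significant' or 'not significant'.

Standard errors of each mean: 10.1/√61 = 1.2932 and 3.5/√154 = 0.2820.
SE(x̄₁ − x̄₂) = √(1.2932² + 0.2820²) = 1.3236 for independent samples with unequal variances.
With z* = 2.576, the margin is 2.576 × 1.3236 = 3.4096.
x̄₁ − x̄₂ = 16.4 − 16.8 = -0.4000; the interval is -0.4000 ± 3.4096 = (-3.8096, 3.0096).
The interval (-3.8096, 3.0096) contains 0, so the difference is not significant.

not significant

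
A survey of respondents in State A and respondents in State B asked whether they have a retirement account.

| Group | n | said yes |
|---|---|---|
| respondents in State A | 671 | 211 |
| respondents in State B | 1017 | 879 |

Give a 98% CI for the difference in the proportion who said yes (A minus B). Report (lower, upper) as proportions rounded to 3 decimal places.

p̂₁ = 211/671 = 0.3145 and p̂₂ = 879/1017 = 0.8643.
SE₁ = √(p̂₁(1−p̂₁)/n₁) = √(0.3145·0.6855/671) = 0.01792; SE₂ = √(0.8643·0.1357/1017) = 0.01074.
Independent samples: SE of the difference = √(SE₁² + SE₂²) = √(0.0003211264 + 0.0001153476) = 0.02089.
z* for 98% confidence is 2.326, so the margin of error is 2.326 × 0.02089 = 0.04859.
Point estimate p̂₁ − p̂₂ = 0.3145 − 0.8643 = -0.5498.
-0.5498 ± 0.04859 → (-0.598, -0.501).

(-0.598, -0.501)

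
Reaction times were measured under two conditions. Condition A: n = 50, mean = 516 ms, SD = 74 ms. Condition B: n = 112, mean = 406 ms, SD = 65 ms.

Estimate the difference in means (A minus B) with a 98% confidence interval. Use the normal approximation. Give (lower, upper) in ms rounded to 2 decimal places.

SE₁ = s₁/√n₁ = 74/√50 = 10.4652; SE₂ = 65/√112 = 6.1419.
Independent samples, unequal variances: SE_diff = √(SE₁² + SE₂²) = √(109.52041104 + 37.72293561) = 12.1344.
z* = 2.326, so margin of error = 2.326 × 12.1344 = 28.2246.
Difference in means = 516 − 406 = 110.0000.
110.0000 ± 28.2246 → (81.78, 138.22).

(81.78, 138.22)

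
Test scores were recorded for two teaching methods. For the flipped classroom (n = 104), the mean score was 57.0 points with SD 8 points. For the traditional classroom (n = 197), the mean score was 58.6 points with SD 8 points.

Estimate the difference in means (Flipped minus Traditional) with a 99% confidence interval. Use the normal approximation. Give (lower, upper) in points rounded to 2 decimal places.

(-4.10, 0.90)

Per-group SEs: s₁/√n₁ = 8/√104 = 0.7845, s₂/√n₂ = 8/√197 = 0.5700.
Unpooled SE of the difference: √(0.61544025 + 0.3249) = 0.9697.
Margin of error = z* · SE = 2.576 × 0.9697 = 2.4979.
x̄₁ − x̄₂ = 57.0 − 58.6 = -1.6000.
CI: -1.6000 ± 2.4979 = (-4.10, 0.90).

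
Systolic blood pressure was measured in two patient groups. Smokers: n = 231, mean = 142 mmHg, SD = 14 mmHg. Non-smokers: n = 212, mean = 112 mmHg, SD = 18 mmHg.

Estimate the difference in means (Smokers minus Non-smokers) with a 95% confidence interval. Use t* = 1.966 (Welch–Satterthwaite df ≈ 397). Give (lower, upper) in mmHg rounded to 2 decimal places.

(26.97, 33.03)

Standard errors of each mean: 14/√231 = 0.9211 and 18/√212 = 1.2362.
SE(x̄₁ − x̄₂) = √(0.9211² + 1.2362²) = 1.5416 for independent samples with unequal variances.
With t* = 1.966, the margin is 1.966 × 1.5416 = 3.0308.
x̄₁ − x̄₂ = 142 − 112 = 30.0000; the interval is 30.0000 ± 3.0308 = (26.97, 33.03).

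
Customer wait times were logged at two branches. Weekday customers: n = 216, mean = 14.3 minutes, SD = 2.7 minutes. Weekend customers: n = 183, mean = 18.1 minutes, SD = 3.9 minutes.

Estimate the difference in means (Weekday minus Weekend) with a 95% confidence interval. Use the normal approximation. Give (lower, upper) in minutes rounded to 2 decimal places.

(-4.47, -3.13)

Per-group SEs: s₁/√n₁ = 2.7/√216 = 0.1837, s₂/√n₂ = 3.9/√183 = 0.2883.
Unpooled SE of the difference: √(0.03374569 + 0.08311689) = 0.3419.
Margin of error = z* · SE = 1.960 × 0.3419 = 0.6701.
x̄₁ − x̄₂ = 14.3 − 18.1 = -3.8000.
CI: -3.8000 ± 0.6701 = (-4.47, -3.13).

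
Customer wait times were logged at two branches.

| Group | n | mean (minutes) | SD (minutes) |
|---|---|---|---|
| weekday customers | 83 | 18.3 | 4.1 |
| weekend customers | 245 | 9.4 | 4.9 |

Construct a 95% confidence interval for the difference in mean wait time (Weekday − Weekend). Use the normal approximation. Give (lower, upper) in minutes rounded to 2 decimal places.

(7.83, 9.97)

SE₁ = s₁/√n₁ = 4.1/√83 = 0.4500; SE₂ = 4.9/√245 = 0.3130.
Independent samples, unequal variances: SE_diff = √(SE₁² + SE₂²) = √(0.2025 + 0.097969) = 0.5482.
z* = 1.960, so margin of error = 1.960 × 0.5482 = 1.0745.
Difference in means = 18.3 − 9.4 = 8.9000.
8.9000 ± 1.0745 → (7.83, 9.97).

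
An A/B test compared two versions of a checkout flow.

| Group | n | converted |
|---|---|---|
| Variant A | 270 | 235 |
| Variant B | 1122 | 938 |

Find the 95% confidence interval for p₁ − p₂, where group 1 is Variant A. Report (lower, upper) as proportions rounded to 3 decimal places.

p̂₁ = 235/270 = 0.8704 and p̂₂ = 938/1122 = 0.8360.
SE₁ = √(p̂₁(1−p̂₁)/n₁) = √(0.8704·0.1296/270) = 0.02044; SE₂ = √(0.8360·0.1640/1122) = 0.01105.
Independent samples: SE of the difference = √(SE₁² + SE₂²) = √(0.0004177936 + 0.0001221025) = 0.02324.
z* for 95% confidence is 1.960, so the margin of error is 1.960 × 0.02324 = 0.04555.
Point estimate p̂₁ − p̂₂ = 0.8704 − 0.8360 = 0.0344.
0.0344 ± 0.04555 → (-0.011, 0.080).

(-0.011, 0.080)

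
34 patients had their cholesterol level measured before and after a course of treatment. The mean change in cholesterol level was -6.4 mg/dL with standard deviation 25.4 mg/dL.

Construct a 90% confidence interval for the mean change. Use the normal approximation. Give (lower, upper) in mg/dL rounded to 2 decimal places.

Paired design: SE = s_d/√n = 25.4/√34 = 4.3561.
z* = 1.645; margin of error = 1.645 × 4.3561 = 7.1658.
-6.4 ± 7.1658 → (-13.57, 0.77).

(-13.57, 0.77)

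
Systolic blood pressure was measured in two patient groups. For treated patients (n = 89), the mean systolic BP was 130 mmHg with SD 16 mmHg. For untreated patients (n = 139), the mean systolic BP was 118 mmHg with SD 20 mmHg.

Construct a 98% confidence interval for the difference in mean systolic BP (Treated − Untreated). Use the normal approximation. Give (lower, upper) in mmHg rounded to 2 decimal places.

(6.42, 17.58)

SE₁ = s₁/√n₁ = 16/√89 = 1.6960; SE₂ = 20/√139 = 1.6964.
Independent samples, unequal variances: SE_diff = √(SE₁² + SE₂²) = √(2.876416 + 2.87777296) = 2.3988.
z* = 2.326, so margin of error = 2.326 × 2.3988 = 5.5796.
Difference in means = 130 − 118 = 12.0000.
12.0000 ± 5.5796 → (6.42, 17.58).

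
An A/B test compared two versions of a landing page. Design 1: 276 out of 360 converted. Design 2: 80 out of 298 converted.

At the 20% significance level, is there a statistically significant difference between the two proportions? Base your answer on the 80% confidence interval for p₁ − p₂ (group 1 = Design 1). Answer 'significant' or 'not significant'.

significant

First, p̂₁ = 276/360 = 0.7667; p̂₂ = 80/298 = 0.2685.
The two standard errors are √(0.7667×0.2333/360) = 0.02229 and √(0.2685×0.7315/298) = 0.02567.
Because the samples are independent, SE_diff = √(0.02229² + 0.02567²) = 0.03400.
Using z* = 1.282 for 80%, ME = 1.282 × 0.03400 = 0.04359.
p̂₁ − p̂₂ = 0.4982; interval 0.4982 ± 0.04359 gives (0.45461, 0.54179).
The interval (0.45461, 0.54179) does not contain 0, so the difference is significant.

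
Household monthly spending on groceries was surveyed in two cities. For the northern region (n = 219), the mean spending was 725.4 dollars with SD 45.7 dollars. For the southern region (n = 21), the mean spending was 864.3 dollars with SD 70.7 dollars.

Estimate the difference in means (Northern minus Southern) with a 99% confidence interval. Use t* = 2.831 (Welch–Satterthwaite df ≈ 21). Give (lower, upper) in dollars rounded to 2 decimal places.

(-183.44, -94.36)

Per-group SEs: s₁/√n₁ = 45.7/√219 = 3.0881, s₂/√n₂ = 70.7/√21 = 15.4280.
Unpooled SE of the difference: √(9.53636161 + 238.023184) = 15.7340.
Margin of error = t* · SE = 2.831 × 15.7340 = 44.5430.
x̄₁ − x̄₂ = 725.4 − 864.3 = -138.9000.
CI: -138.9000 ± 44.5430 = (-183.44, -94.36).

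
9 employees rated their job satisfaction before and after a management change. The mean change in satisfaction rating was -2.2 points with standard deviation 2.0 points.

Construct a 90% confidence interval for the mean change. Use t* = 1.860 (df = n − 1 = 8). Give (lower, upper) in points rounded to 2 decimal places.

Paired design: SE = s_d/√n = 2.0/√9 = 0.6667.
t* = 1.860; margin of error = 1.860 × 0.6667 = 1.2401.
-2.2 ± 1.2401 → (-3.44, -0.96).

(-3.44, -0.96)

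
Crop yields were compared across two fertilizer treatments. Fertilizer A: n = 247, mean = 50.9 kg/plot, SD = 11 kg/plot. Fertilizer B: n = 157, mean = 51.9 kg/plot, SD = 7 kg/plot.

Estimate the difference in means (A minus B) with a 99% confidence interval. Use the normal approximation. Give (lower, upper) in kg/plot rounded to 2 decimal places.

SE₁ = s₁/√n₁ = 11/√247 = 0.6999; SE₂ = 7/√157 = 0.5587.
Independent samples, unequal variances: SE_diff = √(SE₁² + SE₂²) = √(0.48986001 + 0.31214569) = 0.8955.
z* = 2.576, so margin of error = 2.576 × 0.8955 = 2.3068.
Difference in means = 50.9 − 51.9 = -1.0000.
-1.0000 ± 2.3068 → (-3.31, 1.31).

(-3.31, 1.31)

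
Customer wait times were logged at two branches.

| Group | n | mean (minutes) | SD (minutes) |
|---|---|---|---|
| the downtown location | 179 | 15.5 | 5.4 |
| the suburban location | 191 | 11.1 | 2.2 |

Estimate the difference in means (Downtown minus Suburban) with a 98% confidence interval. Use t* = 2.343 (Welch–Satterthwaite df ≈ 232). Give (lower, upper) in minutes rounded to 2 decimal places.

Standard errors of each mean: 5.4/√179 = 0.4036 and 2.2/√191 = 0.1592.
SE(x̄₁ − x̄₂) = √(0.4036² + 0.1592²) = 0.4339 for independent samples with unequal variances.
With t* = 2.343, the margin is 2.343 × 0.4339 = 1.0166.
x̄₁ − x̄₂ = 15.5 − 11.1 = 4.4000; the interval is 4.4000 ± 1.0166 = (3.38, 5.42).

(3.38, 5.42)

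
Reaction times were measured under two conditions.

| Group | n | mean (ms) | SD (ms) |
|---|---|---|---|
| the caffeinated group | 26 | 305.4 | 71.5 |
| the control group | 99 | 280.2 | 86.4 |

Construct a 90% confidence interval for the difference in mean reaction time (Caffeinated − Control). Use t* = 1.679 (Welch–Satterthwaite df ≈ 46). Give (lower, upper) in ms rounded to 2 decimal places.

(-2.49, 52.89)

SE₁ = s₁/√n₁ = 71.5/√26 = 14.0223; SE₂ = 86.4/√99 = 8.6835.
Independent samples, unequal variances: SE_diff = √(SE₁² + SE₂²) = √(196.62489729 + 75.40317225) = 16.4933.
t* = 1.679, so margin of error = 1.679 × 16.4933 = 27.6923.
Difference in means = 305.4 − 280.2 = 25.2000.
25.2000 ± 27.6923 → (-2.49, 52.89).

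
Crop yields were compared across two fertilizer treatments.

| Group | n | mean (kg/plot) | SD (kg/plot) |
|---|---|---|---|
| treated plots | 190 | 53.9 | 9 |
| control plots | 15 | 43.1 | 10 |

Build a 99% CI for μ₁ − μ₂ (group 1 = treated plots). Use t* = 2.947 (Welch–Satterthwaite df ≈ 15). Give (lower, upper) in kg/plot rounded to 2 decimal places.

Standard errors of each mean: 9/√190 = 0.6529 and 10/√15 = 2.5820.
SE(x̄₁ − x̄₂) = √(0.6529² + 2.5820²) = 2.6633 for independent samples with unequal variances.
With t* = 2.947, the margin is 2.947 × 2.6633 = 7.8487.
x̄₁ − x̄₂ = 53.9 − 43.1 = 10.8000; the interval is 10.8000 ± 7.8487 = (2.95, 18.65).

(2.95, 18.65)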